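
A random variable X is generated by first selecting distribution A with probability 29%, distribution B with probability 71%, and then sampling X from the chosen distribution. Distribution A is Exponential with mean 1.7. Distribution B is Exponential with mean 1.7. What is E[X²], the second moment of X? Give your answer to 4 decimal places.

For each component E[X²] = Var + (mean)², giving A: 5.78; B: 5.78.
Overall E[X²] = 0.29·5.78 + 0.71·5.78 = 5.78.

5.7800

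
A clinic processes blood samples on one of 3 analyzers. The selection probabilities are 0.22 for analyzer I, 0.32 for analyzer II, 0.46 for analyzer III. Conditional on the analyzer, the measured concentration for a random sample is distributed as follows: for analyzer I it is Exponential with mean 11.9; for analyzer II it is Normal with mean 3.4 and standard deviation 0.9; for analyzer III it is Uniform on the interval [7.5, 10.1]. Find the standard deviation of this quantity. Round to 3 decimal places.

6.483

Per component, I: μ=11.9, E[X²]=283.22; II: μ=3.4, E[X²]=12.37; III: μ=8.8, E[X²]=78.0033.
E[X] = 0.22·11.9 + 0.32·3.4 + 0.46·8.8 = 7.754.
E[X²] = 0.22·283.22 + 0.32·12.37 + 0.46·78.0033 = 102.148.
Var(X) = E[X²] − (E[X])² = 102.148 − 60.1245 = 42.0238.
SD(X) = √42.0238 = 6.48258.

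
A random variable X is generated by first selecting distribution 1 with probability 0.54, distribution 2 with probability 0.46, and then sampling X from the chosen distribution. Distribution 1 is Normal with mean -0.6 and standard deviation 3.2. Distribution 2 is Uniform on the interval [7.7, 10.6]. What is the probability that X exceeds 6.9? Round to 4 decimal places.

0.4652

Conditional on each component, P(X > 6.9): 1: 0.00954548; 2: 1.
By total probability, P(X > 6.9) = 0.54·0.00954548 + 0.46·1 = 0.465155.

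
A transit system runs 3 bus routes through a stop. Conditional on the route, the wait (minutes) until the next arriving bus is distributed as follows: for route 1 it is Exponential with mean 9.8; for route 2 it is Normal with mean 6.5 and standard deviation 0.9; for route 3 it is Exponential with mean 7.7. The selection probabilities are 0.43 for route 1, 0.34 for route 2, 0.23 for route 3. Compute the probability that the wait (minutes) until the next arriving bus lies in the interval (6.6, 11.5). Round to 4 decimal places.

Conditional on each route, P(6.6 < X < 11.5): 1: 0.200644; 2: 0.455764; 3: 0.199789.
By total probability, P(6.6 < X < 11.5) = 0.43·0.200644 + 0.34·0.455764 + 0.23·0.199789 = 0.287188.

0.2872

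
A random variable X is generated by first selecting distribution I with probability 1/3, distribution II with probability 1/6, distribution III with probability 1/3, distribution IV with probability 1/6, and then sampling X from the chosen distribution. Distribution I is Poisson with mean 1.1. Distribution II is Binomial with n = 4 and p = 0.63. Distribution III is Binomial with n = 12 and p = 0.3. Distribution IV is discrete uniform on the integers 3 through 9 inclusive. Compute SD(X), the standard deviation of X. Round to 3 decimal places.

Per component, I: μ=1.1, E[X²]=2.31; II: μ=2.52, E[X²]=7.2828; III: μ=3.6, E[X²]=15.48; IV: μ=6, E[X²]=40.
E[X] = 0.333333·1.1 + 0.166667·2.52 + 0.333333·3.6 + 0.166667·6 = 2.98667.
E[X²] = 0.333333·2.31 + 0.166667·7.2828 + 0.333333·15.48 + 0.166667·40 = 13.8105.
Var(X) = E[X²] − (E[X])² = 13.8105 − 8.92018 = 4.89029.
SD(X) = √4.89029 = 2.2114.

2.211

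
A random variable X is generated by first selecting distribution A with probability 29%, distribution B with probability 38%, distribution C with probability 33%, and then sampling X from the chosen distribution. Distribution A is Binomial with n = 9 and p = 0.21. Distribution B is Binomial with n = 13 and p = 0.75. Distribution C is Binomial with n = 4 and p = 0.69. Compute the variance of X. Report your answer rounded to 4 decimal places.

Per component, A: μ=1.89, E[X²]=5.0652; B: μ=9.75, E[X²]=97.5; C: μ=2.76, E[X²]=8.4732.
E[X] = 0.29·1.89 + 0.38·9.75 + 0.33·2.76 = 5.1639.
E[X²] = 0.29·5.0652 + 0.38·97.5 + 0.33·8.4732 = 41.3151.
Var(X) = E[X²] − (E[X])² = 41.3151 − 26.6659 = 14.6492.

14.6492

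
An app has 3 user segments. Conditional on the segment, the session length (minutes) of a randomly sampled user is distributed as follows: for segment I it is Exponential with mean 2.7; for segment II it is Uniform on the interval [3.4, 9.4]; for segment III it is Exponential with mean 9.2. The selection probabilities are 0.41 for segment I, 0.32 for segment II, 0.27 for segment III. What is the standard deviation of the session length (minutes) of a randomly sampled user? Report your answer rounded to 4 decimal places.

5.8269

Per component, I: μ=2.7, E[X²]=14.58; II: μ=6.4, E[X²]=43.96; III: μ=9.2, E[X²]=169.28.
E[X] = 0.41·2.7 + 0.32·6.4 + 0.27·9.2 = 5.639.
E[X²] = 0.41·14.58 + 0.32·43.96 + 0.27·169.28 = 65.7506.
Var(X) = E[X²] − (E[X])² = 65.7506 − 31.7983 = 33.9523.
SD(X) = √33.9523 = 5.82686.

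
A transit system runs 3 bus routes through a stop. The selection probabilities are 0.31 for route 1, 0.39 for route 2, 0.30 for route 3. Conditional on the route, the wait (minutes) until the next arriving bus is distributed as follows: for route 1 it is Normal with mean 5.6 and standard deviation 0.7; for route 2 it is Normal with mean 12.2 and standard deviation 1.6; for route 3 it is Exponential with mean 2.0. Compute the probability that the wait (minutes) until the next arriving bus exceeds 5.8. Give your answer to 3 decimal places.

0.527

Conditional on each route, P(X > 5.8): 1: 0.387548; 2: 0.999968; 3: 0.0550232.
By total probability, P(X > 5.8) = 0.31·0.387548 + 0.39·0.999968 + 0.3·0.0550232 = 0.526635.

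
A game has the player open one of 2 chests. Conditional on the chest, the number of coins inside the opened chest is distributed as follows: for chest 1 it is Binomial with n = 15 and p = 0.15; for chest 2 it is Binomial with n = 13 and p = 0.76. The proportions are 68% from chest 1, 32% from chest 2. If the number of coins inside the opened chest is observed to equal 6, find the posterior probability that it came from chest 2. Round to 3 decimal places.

0.351

Likelihoods P(X=6 | ·): 1: 0.0132045; 2: 0.0151662.
Posterior ∝ prior × likelihood. Numerator for 2: 0.32·0.0151662 = 0.00485319.
Normalizing constant: 0.68·0.0132045 + 0.32·0.0151662 = 0.0138323.
P(2 | observation) = 0.00485319 / 0.0138323 = 0.350861.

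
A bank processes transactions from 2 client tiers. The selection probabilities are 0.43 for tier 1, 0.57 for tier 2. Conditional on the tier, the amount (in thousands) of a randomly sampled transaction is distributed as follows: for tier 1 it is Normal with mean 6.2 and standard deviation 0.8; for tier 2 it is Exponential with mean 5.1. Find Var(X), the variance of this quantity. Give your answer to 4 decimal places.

15.3975

Per component, 1: μ=6.2, E[X²]=39.08; 2: μ=5.1, E[X²]=52.02.
E[X] = 0.43·6.2 + 0.57·5.1 = 5.573.
E[X²] = 0.43·39.08 + 0.57·52.02 = 46.4558.
Var(X) = E[X²] − (E[X])² = 46.4558 − 31.0583 = 15.3975.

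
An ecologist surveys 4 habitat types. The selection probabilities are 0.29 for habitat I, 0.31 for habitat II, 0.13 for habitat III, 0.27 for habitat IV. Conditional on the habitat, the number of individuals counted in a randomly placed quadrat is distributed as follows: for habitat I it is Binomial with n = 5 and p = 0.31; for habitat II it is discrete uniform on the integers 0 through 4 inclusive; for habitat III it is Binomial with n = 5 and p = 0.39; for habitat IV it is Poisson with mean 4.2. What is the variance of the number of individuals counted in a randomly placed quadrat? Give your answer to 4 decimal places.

Per component, I: μ=1.55, E[X²]=3.472; II: μ=2, E[X²]=6; III: μ=1.95, E[X²]=4.992; IV: μ=4.2, E[X²]=21.84.
E[X] = 0.29·1.55 + 0.31·2 + 0.13·1.95 + 0.27·4.2 = 2.457.
E[X²] = 0.29·3.472 + 0.31·6 + 0.13·4.992 + 0.27·21.84 = 9.41264.
Var(X) = E[X²] − (E[X])² = 9.41264 − 6.03685 = 3.37579.

3.3758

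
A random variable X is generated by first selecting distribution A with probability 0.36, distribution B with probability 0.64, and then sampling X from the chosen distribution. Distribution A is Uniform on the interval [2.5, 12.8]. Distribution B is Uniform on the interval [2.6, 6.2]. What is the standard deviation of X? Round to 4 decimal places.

Per component, A: μ=7.65, E[X²]=67.3633; B: μ=4.4, E[X²]=20.44.
E[X] = 0.36·7.65 + 0.64·4.4 = 5.57.
E[X²] = 0.36·67.3633 + 0.64·20.44 = 37.3324.
Var(X) = E[X²] − (E[X])² = 37.3324 − 31.0249 = 6.3075.
SD(X) = √6.3075 = 2.51147.

2.5115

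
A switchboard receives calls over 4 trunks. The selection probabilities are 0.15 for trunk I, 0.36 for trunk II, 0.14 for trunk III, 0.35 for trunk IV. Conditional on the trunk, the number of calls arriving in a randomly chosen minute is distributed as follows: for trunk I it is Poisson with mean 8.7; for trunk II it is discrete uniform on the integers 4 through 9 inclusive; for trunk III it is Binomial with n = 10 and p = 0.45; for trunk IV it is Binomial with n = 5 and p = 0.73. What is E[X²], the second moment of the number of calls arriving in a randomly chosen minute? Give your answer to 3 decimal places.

37.108

For each component E[X²] = Var + (mean)², giving I: 84.39; II: 45.1667; III: 22.725; IV: 14.308.
Overall E[X²] = 0.15·84.39 + 0.36·45.1667 + 0.14·22.725 + 0.35·14.308 = 37.1078.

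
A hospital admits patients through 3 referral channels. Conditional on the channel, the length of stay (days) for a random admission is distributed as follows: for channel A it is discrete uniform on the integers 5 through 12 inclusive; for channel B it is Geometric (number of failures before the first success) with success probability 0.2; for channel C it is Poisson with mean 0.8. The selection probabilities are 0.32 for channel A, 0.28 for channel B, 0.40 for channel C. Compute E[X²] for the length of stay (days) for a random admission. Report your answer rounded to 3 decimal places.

35.456

For each component E[X²] = Var + (mean)², giving A: 77.5; B: 36; C: 1.44.
Overall E[X²] = 0.32·77.5 + 0.28·36 + 0.4·1.44 = 35.456.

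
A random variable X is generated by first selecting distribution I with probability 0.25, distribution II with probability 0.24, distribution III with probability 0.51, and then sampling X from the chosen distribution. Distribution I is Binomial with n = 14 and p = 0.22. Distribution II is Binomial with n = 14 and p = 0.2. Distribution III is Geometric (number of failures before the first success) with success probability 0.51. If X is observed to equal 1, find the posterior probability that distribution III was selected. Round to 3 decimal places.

Likelihoods P(X=1 | ·): I: 0.121837; II: 0.153932; III: 0.2499.
Posterior ∝ prior × likelihood. Numerator for III: 0.51·0.2499 = 0.127449.
Normalizing constant: 0.25·0.121837 + 0.24·0.153932 + 0.51·0.2499 = 0.194852.
P(III | observation) = 0.127449 / 0.194852 = 0.654081.

0.654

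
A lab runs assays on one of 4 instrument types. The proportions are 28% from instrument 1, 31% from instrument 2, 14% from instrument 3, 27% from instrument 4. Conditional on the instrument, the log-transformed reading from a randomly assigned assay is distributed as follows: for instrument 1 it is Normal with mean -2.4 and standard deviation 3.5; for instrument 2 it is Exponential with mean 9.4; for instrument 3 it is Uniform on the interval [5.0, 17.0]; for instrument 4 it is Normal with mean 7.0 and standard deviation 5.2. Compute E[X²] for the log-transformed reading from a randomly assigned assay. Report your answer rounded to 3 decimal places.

98.977

For each component E[X²] = Var + (mean)², giving 1: 18.01; 2: 176.72; 3: 133; 4: 76.04.
Overall E[X²] = 0.28·18.01 + 0.31·176.72 + 0.14·133 + 0.27·76.04 = 98.9768.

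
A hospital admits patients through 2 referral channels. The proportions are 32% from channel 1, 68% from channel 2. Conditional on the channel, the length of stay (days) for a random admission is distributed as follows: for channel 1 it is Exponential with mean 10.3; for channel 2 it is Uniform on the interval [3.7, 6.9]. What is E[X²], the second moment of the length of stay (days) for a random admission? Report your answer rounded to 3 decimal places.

For each component E[X²] = Var + (mean)², giving 1: 212.18; 2: 28.9433.
Overall E[X²] = 0.32·212.18 + 0.68·28.9433 = 87.5791.

87.579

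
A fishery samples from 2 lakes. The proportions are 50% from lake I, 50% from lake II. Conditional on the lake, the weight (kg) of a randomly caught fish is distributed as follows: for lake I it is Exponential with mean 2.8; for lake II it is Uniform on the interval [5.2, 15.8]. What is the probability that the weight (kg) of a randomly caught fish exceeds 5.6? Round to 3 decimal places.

0.549

Conditional on each lake, P(X > 5.6): I: 0.135335; II: 0.962264.
By total probability, P(X > 5.6) = 0.5·0.135335 + 0.5·0.962264 = 0.5488.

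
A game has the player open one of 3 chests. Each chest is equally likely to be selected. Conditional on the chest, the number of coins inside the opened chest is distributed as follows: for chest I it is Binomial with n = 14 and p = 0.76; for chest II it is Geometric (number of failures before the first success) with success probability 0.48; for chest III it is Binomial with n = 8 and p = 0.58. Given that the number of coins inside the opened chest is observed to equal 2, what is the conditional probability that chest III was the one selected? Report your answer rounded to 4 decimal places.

0.2849

Likelihoods P(X=2 | ·): I: 1.91957e-06; II: 0.129792; III: 0.0517023.
Posterior ∝ prior × likelihood. Numerator for III: 0.333333·0.0517023 = 0.0172341.
Normalizing constant: 0.333333·1.91957e-06 + 0.333333·0.129792 + 0.333333·0.0517023 = 0.0604987.
P(III | observation) = 0.0172341 / 0.0604987 = 0.284867.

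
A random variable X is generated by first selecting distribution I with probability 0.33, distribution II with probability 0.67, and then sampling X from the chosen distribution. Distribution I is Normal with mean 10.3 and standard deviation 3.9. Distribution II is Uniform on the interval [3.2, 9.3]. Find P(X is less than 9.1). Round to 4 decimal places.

Conditional on each component, P(X < 9.1): I: 0.379158; II: 0.967213.
By total probability, P(X < 9.1) = 0.33·0.379158 + 0.67·0.967213 = 0.773155.

0.7732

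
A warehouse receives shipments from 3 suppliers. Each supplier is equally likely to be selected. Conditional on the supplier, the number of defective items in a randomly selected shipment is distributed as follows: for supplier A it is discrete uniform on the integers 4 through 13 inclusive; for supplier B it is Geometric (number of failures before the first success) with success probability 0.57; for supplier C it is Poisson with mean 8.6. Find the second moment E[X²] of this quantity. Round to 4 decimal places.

For each component E[X²] = Var + (mean)², giving A: 80.5; B: 1.89258; C: 82.56.
Overall E[X²] = 0.333333·80.5 + 0.333333·1.89258 + 0.333333·82.56 = 54.9842.

54.9842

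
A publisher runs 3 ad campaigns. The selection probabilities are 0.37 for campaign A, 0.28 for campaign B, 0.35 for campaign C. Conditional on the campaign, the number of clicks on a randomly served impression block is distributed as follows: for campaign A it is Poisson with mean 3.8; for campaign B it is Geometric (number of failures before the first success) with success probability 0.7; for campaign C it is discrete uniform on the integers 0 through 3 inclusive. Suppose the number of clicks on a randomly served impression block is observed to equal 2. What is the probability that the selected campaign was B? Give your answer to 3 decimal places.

0.107

Likelihoods P(X=2 | ·): A: 0.161517; B: 0.063; C: 0.25.
Posterior ∝ prior × likelihood. Numerator for B: 0.28·0.063 = 0.01764.
Normalizing constant: 0.37·0.161517 + 0.28·0.063 + 0.35·0.25 = 0.164901.
P(B | observation) = 0.01764 / 0.164901 = 0.106973.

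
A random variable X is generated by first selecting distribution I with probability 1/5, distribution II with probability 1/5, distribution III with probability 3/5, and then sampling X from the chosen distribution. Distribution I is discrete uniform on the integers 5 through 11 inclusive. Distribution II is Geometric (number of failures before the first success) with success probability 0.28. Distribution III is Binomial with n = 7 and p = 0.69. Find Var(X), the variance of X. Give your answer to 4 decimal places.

6.5319

Per component, I: μ=8, E[X²]=68; II: μ=2.57143, E[X²]=15.7959; III: μ=4.83, E[X²]=24.8262.
E[X] = 0.2·8 + 0.2·2.57143 + 0.6·4.83 = 5.01229.
E[X²] = 0.2·68 + 0.2·15.7959 + 0.6·24.8262 = 31.6549.
Var(X) = E[X²] − (E[X])² = 31.6549 − 25.123 = 6.5319.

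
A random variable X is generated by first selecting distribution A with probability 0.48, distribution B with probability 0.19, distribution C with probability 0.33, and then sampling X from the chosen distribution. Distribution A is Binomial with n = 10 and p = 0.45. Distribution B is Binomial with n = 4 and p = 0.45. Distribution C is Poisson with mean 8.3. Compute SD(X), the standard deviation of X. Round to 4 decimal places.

3.1171

Per component, A: μ=4.5, E[X²]=22.725; B: μ=1.8, E[X²]=4.23; C: μ=8.3, E[X²]=77.19.
E[X] = 0.48·4.5 + 0.19·1.8 + 0.33·8.3 = 5.241.
E[X²] = 0.48·22.725 + 0.19·4.23 + 0.33·77.19 = 37.1844.
Var(X) = E[X²] − (E[X])² = 37.1844 − 27.4681 = 9.71632.
SD(X) = √9.71632 = 3.1171.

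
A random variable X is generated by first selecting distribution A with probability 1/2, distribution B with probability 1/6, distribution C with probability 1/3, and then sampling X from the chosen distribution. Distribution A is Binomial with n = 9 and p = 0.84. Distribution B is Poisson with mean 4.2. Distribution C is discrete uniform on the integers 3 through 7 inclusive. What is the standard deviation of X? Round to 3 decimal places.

Per component, A: μ=7.56, E[X²]=58.3632; B: μ=4.2, E[X²]=21.84; C: μ=5, E[X²]=27.
E[X] = 0.5·7.56 + 0.166667·4.2 + 0.333333·5 = 6.14667.
E[X²] = 0.5·58.3632 + 0.166667·21.84 + 0.333333·27 = 41.8216.
Var(X) = E[X²] − (E[X])² = 41.8216 − 37.7815 = 4.04009.
SD(X) = √4.04009 = 2.01.

2.010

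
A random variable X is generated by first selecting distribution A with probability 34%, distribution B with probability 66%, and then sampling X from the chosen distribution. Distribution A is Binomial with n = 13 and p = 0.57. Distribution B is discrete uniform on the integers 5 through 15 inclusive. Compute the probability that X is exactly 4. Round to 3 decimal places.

Conditional on each component, P(X = 4): A: 0.0379334; B: 0.
By total probability, P(X = 4) = 0.34·0.0379334 + 0.66·0 = 0.0128973.

0.013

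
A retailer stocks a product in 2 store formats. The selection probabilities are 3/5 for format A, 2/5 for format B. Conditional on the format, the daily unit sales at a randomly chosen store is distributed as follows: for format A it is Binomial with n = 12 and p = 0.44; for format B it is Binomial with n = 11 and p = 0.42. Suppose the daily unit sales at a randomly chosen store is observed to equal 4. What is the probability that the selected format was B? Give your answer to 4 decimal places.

Likelihoods P(X=4 | ·): A: 0.17944; B: 0.226729.
Posterior ∝ prior × likelihood. Numerator for B: 0.4·0.226729 = 0.0906916.
Normalizing constant: 0.6·0.17944 + 0.4·0.226729 = 0.198356.
P(B | observation) = 0.0906916 / 0.198356 = 0.457217.

0.4572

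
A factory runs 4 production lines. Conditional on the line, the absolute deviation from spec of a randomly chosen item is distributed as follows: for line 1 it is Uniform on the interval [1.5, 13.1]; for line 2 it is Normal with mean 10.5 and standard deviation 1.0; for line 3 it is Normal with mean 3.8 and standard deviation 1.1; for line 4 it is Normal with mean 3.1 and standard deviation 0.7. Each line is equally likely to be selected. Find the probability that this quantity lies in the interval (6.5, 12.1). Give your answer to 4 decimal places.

0.3587

Conditional on each line, P(6.5 < X < 12.1): 1: 0.482759; 2: 0.945169; 3: 0.00705314; 4: 5.95458e-07.
By total probability, P(6.5 < X < 12.1) = 0.25·0.482759 + 0.25·0.945169 + 0.25·0.00705314 + 0.25·5.95458e-07 = 0.358745.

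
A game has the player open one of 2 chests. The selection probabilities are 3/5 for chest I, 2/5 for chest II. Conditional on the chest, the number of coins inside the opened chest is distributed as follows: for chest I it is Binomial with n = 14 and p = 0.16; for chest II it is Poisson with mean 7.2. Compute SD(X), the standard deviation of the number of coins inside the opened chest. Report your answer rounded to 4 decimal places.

Per component, I: μ=2.24, E[X²]=6.8992; II: μ=7.2, E[X²]=59.04.
E[X] = 0.6·2.24 + 0.4·7.2 = 4.224.
E[X²] = 0.6·6.8992 + 0.4·59.04 = 27.7555.
Var(X) = E[X²] − (E[X])² = 27.7555 − 17.8422 = 9.91334.
SD(X) = √9.91334 = 3.14855.

3.1485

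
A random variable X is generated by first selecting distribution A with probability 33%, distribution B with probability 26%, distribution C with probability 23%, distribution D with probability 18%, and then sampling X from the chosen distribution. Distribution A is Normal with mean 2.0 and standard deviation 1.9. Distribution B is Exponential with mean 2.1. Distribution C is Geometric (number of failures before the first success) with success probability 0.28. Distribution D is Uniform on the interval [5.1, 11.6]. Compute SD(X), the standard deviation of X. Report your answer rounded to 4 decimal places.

3.2754

Per component, A: μ=2, E[X²]=7.61; B: μ=2.1, E[X²]=8.82; C: μ=2.57143, E[X²]=15.7959; D: μ=8.35, E[X²]=73.2433.
E[X] = 0.33·2 + 0.26·2.1 + 0.23·2.57143 + 0.18·8.35 = 3.30043.
E[X²] = 0.33·7.61 + 0.26·8.82 + 0.23·15.7959 + 0.18·73.2433 = 21.6214.
Var(X) = E[X²] − (E[X])² = 21.6214 − 10.8928 = 10.7285.
SD(X) = √10.7285 = 3.27544.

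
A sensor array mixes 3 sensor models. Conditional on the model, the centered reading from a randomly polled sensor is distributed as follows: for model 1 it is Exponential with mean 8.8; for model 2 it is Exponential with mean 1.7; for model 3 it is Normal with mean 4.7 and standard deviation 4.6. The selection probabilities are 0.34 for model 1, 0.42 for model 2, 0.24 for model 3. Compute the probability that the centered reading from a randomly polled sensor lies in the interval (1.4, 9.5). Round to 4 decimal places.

Conditional on each model, P(1.4 < X < 9.5): 1: 0.513169; 2: 0.435138; 3: 0.61507.
By total probability, P(1.4 < X < 9.5) = 0.34·0.513169 + 0.42·0.435138 + 0.24·0.61507 = 0.504852.

0.5049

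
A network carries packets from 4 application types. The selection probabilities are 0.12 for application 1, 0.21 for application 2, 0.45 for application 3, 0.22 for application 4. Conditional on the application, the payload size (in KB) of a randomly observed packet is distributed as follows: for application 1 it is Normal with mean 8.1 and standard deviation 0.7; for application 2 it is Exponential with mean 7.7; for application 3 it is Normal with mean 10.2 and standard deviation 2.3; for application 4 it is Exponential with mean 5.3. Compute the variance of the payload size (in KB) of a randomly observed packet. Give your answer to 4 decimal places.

Per component, 1: μ=8.1, E[X²]=66.1; 2: μ=7.7, E[X²]=118.58; 3: μ=10.2, E[X²]=109.33; 4: μ=5.3, E[X²]=56.18.
E[X] = 0.12·8.1 + 0.21·7.7 + 0.45·10.2 + 0.22·5.3 = 8.345.
E[X²] = 0.12·66.1 + 0.21·118.58 + 0.45·109.33 + 0.22·56.18 = 94.3919.
Var(X) = E[X²] − (E[X])² = 94.3919 − 69.639 = 24.7529.

24.7529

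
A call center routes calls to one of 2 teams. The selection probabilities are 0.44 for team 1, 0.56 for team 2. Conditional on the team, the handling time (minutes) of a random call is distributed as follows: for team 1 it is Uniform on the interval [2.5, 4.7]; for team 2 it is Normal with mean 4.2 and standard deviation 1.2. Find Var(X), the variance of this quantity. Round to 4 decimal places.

1.0726

Per component, 1: μ=3.6, E[X²]=13.3633; 2: μ=4.2, E[X²]=19.08.
E[X] = 0.44·3.6 + 0.56·4.2 = 3.936.
E[X²] = 0.44·13.3633 + 0.56·19.08 = 16.5647.
Var(X) = E[X²] − (E[X])² = 16.5647 − 15.4921 = 1.07257.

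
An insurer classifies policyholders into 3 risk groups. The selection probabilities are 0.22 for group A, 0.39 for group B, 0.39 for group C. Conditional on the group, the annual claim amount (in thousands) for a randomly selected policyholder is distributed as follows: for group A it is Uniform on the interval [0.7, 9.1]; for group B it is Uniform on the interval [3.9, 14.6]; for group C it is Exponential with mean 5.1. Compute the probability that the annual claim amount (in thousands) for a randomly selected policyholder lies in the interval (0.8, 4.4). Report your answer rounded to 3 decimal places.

Conditional on each group, P(0.8 < X < 4.4): A: 0.428571; B: 0.046729; C: 0.432819.
By total probability, P(0.8 < X < 4.4) = 0.22·0.428571 + 0.39·0.046729 + 0.39·0.432819 = 0.28131.

0.281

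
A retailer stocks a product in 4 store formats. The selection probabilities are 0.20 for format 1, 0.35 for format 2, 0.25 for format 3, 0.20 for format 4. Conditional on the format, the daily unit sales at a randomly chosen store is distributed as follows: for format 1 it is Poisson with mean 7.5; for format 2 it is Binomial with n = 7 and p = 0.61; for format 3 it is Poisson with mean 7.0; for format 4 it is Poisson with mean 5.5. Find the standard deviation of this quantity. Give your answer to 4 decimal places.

2.5896

Per component, 1: μ=7.5, E[X²]=63.75; 2: μ=4.27, E[X²]=19.8982; 3: μ=7, E[X²]=56; 4: μ=5.5, E[X²]=35.75.
E[X] = 0.2·7.5 + 0.35·4.27 + 0.25·7 + 0.2·5.5 = 5.8445.
E[X²] = 0.2·63.75 + 0.35·19.8982 + 0.25·56 + 0.2·35.75 = 40.8644.
Var(X) = E[X²] − (E[X])² = 40.8644 − 34.1582 = 6.70619.
SD(X) = √6.70619 = 2.58963.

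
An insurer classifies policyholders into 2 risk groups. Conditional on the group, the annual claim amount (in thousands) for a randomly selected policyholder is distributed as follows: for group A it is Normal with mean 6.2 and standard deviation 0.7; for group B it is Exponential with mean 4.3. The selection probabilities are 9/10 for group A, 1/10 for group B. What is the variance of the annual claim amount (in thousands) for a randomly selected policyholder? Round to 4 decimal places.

Per component, A: μ=6.2, E[X²]=38.93; B: μ=4.3, E[X²]=36.98.
E[X] = 0.9·6.2 + 0.1·4.3 = 6.01.
E[X²] = 0.9·38.93 + 0.1·36.98 = 38.735.
Var(X) = E[X²] − (E[X])² = 38.735 − 36.1201 = 2.6149.

2.6149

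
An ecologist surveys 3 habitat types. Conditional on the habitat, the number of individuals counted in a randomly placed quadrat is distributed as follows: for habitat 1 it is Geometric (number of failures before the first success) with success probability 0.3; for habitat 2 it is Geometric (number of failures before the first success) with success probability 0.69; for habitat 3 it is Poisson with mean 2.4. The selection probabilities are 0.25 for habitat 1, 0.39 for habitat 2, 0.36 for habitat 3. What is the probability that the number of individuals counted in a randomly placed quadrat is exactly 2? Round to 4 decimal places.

Conditional on each habitat, P(X = 2): 1: 0.147; 2: 0.066309; 3: 0.261268.
By total probability, P(X = 2) = 0.25·0.147 + 0.39·0.066309 + 0.36·0.261268 = 0.156667.

0.1567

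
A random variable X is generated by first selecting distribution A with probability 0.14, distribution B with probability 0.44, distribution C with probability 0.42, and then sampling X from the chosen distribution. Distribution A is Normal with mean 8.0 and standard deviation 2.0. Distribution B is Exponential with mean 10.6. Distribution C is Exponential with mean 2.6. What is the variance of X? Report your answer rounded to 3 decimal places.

66.796

Per component, A: μ=8, E[X²]=68; B: μ=10.6, E[X²]=224.72; C: μ=2.6, E[X²]=13.52.
E[X] = 0.14·8 + 0.44·10.6 + 0.42·2.6 = 6.876.
E[X²] = 0.14·68 + 0.44·224.72 + 0.42·13.52 = 114.075.
Var(X) = E[X²] − (E[X])² = 114.075 − 47.2794 = 66.7958.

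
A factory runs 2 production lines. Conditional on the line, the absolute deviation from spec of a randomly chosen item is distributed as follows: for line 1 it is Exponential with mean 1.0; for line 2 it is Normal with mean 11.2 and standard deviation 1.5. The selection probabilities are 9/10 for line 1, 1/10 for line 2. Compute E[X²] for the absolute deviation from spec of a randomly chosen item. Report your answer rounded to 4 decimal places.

For each component E[X²] = Var + (mean)², giving 1: 2; 2: 127.69.
Overall E[X²] = 0.9·2 + 0.1·127.69 = 14.569.

14.5690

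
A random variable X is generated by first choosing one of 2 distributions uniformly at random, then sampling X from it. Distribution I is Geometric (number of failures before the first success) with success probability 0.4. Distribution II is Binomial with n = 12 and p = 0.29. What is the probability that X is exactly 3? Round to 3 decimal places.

Conditional on each component, P(X = 3): I: 0.0864; II: 0.246004.
By total probability, P(X = 3) = 0.5·0.0864 + 0.5·0.246004 = 0.166202.

0.166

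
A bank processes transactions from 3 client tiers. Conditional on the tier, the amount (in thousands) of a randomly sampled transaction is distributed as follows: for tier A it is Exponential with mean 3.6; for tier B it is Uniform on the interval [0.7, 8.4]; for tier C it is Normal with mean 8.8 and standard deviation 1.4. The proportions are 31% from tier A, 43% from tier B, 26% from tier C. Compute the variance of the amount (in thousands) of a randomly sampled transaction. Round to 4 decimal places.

10.9709

Per component, A: μ=3.6, E[X²]=25.92; B: μ=4.55, E[X²]=25.6433; C: μ=8.8, E[X²]=79.4.
E[X] = 0.31·3.6 + 0.43·4.55 + 0.26·8.8 = 5.3605.
E[X²] = 0.31·25.92 + 0.43·25.6433 + 0.26·79.4 = 39.7058.
Var(X) = E[X²] − (E[X])² = 39.7058 − 28.735 = 10.9709.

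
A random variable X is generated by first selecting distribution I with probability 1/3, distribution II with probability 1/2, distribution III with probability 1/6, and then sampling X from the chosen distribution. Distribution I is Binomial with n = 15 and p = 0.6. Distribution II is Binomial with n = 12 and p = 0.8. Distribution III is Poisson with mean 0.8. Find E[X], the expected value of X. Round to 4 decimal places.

Component means — I: 9; II: 9.6; III: 0.8.
E[X] = 0.333333·9 + 0.5·9.6 + 0.166667·0.8 = 7.93333.

7.9333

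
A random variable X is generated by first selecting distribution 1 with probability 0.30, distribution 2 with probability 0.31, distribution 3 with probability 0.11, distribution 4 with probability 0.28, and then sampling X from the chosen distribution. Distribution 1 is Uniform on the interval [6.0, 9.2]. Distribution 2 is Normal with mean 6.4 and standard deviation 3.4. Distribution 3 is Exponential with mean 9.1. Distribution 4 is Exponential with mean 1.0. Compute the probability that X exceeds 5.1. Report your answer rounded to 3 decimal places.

0.566

Conditional on each component, P(X > 5.1): 1: 1; 2: 0.6489; 3: 0.570958; 4: 0.00609675.
By total probability, P(X > 5.1) = 0.3·1 + 0.31·0.6489 + 0.11·0.570958 + 0.28·0.00609675 = 0.565672.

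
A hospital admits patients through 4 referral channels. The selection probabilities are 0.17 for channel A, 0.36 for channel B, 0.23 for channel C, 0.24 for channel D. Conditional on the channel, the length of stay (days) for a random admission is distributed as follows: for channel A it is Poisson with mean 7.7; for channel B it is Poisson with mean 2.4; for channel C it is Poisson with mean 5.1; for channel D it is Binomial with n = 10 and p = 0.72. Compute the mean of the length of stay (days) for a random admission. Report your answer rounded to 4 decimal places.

Component means — A: 7.7; B: 2.4; C: 5.1; D: 7.2.
E[X] = 0.17·7.7 + 0.36·2.4 + 0.23·5.1 + 0.24·7.2 = 5.074.

5.0740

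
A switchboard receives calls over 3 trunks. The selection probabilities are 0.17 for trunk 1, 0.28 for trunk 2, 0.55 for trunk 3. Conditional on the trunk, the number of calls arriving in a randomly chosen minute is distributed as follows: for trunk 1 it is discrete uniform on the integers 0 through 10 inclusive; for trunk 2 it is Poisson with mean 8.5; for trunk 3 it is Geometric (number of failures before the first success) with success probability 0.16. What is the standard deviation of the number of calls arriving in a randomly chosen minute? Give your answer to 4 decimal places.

4.9338

Per component, 1: μ=5, E[X²]=35; 2: μ=8.5, E[X²]=80.75; 3: μ=5.25, E[X²]=60.375.
E[X] = 0.17·5 + 0.28·8.5 + 0.55·5.25 = 6.1175.
E[X²] = 0.17·35 + 0.28·80.75 + 0.55·60.375 = 61.7663.
Var(X) = E[X²] − (E[X])² = 61.7663 − 37.4238 = 24.3424.
SD(X) = √24.3424 = 4.93381.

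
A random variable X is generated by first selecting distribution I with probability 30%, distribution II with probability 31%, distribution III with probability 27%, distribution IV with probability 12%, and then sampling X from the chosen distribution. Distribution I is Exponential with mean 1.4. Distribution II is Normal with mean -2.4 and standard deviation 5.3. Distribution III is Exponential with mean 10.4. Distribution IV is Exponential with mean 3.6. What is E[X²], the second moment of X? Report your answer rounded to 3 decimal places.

73.186

For each component E[X²] = Var + (mean)², giving I: 3.92; II: 33.85; III: 216.32; IV: 25.92.
Overall E[X²] = 0.3·3.92 + 0.31·33.85 + 0.27·216.32 + 0.12·25.92 = 73.1863.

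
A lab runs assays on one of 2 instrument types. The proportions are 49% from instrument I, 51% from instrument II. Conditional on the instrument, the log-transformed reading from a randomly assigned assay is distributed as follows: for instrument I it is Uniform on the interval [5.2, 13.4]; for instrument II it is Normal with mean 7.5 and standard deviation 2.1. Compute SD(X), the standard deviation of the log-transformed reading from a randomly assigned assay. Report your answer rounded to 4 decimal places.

2.4092

Per component, I: μ=9.3, E[X²]=92.0933; II: μ=7.5, E[X²]=60.66.
E[X] = 0.49·9.3 + 0.51·7.5 = 8.382.
E[X²] = 0.49·92.0933 + 0.51·60.66 = 76.0623.
Var(X) = E[X²] − (E[X])² = 76.0623 − 70.2579 = 5.80441.
SD(X) = √5.80441 = 2.40923.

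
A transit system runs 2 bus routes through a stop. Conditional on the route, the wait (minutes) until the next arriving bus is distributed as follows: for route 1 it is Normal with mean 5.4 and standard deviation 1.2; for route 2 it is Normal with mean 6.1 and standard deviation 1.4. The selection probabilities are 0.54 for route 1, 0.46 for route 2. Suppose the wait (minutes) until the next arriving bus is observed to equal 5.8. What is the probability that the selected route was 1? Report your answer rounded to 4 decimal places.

0.5700

Likelihoods f(5.8 | ·): 1: 0.314486; 2: 0.278491.
Posterior ∝ prior × likelihood. Numerator for 1: 0.54·0.314486 = 0.169822.
Normalizing constant: 0.54·0.314486 + 0.46·0.278491 = 0.297928.
P(1 | observation) = 0.169822 / 0.297928 = 0.570011.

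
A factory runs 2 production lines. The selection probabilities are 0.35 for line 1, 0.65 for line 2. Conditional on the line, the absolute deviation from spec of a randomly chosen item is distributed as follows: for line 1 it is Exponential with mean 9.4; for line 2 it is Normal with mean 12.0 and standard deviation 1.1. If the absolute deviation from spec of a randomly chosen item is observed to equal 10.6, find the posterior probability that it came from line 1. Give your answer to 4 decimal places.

0.1031

Likelihoods f(10.6 | ·): 1: 0.0344458; 2: 0.161352.
Posterior ∝ prior × likelihood. Numerator for 1: 0.35·0.0344458 = 0.012056.
Normalizing constant: 0.35·0.0344458 + 0.65·0.161352 = 0.116935.
P(1 | observation) = 0.012056 / 0.116935 = 0.1031.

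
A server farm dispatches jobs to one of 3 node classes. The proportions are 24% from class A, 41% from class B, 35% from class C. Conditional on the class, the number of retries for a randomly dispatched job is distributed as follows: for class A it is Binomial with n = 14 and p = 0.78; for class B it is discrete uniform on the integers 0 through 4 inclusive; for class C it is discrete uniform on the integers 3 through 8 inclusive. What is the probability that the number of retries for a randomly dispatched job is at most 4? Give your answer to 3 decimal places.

Conditional on each class, P(X ≤ 4): A: 0.000109247; B: 1; C: 0.333333.
By total probability, P(X ≤ 4) = 0.24·0.000109247 + 0.41·1 + 0.35·0.333333 = 0.526693.

0.527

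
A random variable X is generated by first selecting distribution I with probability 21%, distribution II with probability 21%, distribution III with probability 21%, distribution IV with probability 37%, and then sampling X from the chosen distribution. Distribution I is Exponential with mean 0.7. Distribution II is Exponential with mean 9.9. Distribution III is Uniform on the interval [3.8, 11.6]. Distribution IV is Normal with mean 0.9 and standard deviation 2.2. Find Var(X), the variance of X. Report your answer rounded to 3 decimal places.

Per component, I: μ=0.7, E[X²]=0.98; II: μ=9.9, E[X²]=196.02; III: μ=7.7, E[X²]=64.36; IV: μ=0.9, E[X²]=5.65.
E[X] = 0.21·0.7 + 0.21·9.9 + 0.21·7.7 + 0.37·0.9 = 4.176.
E[X²] = 0.21·0.98 + 0.21·196.02 + 0.21·64.36 + 0.37·5.65 = 56.9761.
Var(X) = E[X²] − (E[X])² = 56.9761 − 17.439 = 39.5371.

39.537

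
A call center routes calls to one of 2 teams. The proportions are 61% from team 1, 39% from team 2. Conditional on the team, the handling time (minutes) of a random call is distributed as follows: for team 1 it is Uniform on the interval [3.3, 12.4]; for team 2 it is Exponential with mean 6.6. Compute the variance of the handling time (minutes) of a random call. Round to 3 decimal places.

Per component, 1: μ=7.85, E[X²]=68.5233; 2: μ=6.6, E[X²]=87.12.
E[X] = 0.61·7.85 + 0.39·6.6 = 7.3625.
E[X²] = 0.61·68.5233 + 0.39·87.12 = 75.776.
Var(X) = E[X²] − (E[X])² = 75.776 − 54.2064 = 21.5696.

21.570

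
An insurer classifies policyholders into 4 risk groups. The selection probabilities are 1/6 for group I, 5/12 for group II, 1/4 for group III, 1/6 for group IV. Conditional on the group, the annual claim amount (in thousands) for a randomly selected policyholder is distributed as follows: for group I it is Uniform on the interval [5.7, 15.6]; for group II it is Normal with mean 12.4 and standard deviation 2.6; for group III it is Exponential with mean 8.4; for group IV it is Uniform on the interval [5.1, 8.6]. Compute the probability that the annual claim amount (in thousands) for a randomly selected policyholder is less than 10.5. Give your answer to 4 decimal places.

Conditional on each group, P(X < 10.5): I: 0.484848; II: 0.23246; III: 0.713495; IV: 1.
By total probability, P(X < 10.5) = 0.166667·0.484848 + 0.416667·0.23246 + 0.25·0.713495 + 0.166667·1 = 0.522707.

0.5227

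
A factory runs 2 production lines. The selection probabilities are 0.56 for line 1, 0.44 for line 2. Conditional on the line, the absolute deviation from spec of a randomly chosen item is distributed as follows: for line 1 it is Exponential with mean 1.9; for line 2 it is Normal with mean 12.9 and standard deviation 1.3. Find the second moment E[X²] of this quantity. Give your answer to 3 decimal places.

For each component E[X²] = Var + (mean)², giving 1: 7.22; 2: 168.1.
Overall E[X²] = 0.56·7.22 + 0.44·168.1 = 78.0072.

78.007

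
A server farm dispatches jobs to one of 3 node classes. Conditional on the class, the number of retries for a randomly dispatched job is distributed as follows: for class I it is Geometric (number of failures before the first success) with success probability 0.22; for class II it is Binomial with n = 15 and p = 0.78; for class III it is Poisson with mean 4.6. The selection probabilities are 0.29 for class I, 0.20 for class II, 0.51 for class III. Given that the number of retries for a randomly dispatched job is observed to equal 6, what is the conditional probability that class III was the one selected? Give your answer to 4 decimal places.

0.8217

Likelihoods P(X=6 | ·): I: 0.0495439; II: 0.00136074; III: 0.13227.
Posterior ∝ prior × likelihood. Numerator for III: 0.51·0.13227 = 0.0674575.
Normalizing constant: 0.29·0.0495439 + 0.2·0.00136074 + 0.51·0.13227 = 0.0820974.
P(III | observation) = 0.0674575 / 0.0820974 = 0.821677.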